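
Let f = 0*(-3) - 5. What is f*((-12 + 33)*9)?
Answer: -945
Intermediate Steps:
f = -5 (f = 0 - 5 = -5)
f*((-12 + 33)*9) = -5*(-12 + 33)*9 = -105*9 = -5*189 = -945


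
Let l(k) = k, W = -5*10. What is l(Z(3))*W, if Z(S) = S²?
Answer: -450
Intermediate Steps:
W = -50
l(Z(3))*W = 3²*(-50) = 9*(-50) = -450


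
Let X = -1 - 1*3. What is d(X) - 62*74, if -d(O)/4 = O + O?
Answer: -4556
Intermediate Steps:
X = -4 (X = -1 - 3 = -4)
d(O) = -8*O (d(O) = -4*(O + O) = -8*O)
d(X) - 62*74 = -8*(-4) - 62*74 = 32 - 4588 = -4556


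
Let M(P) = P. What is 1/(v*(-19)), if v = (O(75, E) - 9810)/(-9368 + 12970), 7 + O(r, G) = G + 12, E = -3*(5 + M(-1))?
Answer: 3602/186523 ≈ 0.019311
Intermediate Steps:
E = -12 (E = -3*(5 - 1) = -3*4 = -12)
O(r, G) = 5 + G (O(r, G) = -7 + (G + 12) = -7 + (12 + G) = 5 + G)
v = -9817/3602 (v = ((5 - 12) - 9810)/(-9368 + 12970) = (-7 - 9810)/3602 = -9817*1/3602 = -9817/3602 ≈ -2.7254)
1/(v*(-19)) = 1/(-9817/3602*(-19)) = 1/(186523/3602) = 3602/186523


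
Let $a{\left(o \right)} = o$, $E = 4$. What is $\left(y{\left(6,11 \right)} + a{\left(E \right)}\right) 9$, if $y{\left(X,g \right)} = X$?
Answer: $90$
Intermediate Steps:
$\left(y{\left(6,11 \right)} + a{\left(E \right)}\right) 9 = \left(6 + 4\right) 9 = 10 \cdot 9 = 90$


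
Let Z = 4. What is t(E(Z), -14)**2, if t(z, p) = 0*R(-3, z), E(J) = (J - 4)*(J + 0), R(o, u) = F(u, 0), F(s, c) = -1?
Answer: 0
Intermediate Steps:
R(o, u) = -1
E(J) = J*(-4 + J) (E(J) = (-4 + J)*J = J*(-4 + J))
t(z, p) = 0 (t(z, p) = 0*(-1) = 0)
t(E(Z), -14)**2 = 0**2 = 0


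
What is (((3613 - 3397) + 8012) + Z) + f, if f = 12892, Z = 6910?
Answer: 28030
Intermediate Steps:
(((3613 - 3397) + 8012) + Z) + f = (((3613 - 3397) + 8012) + 6910) + 12892 = ((216 + 8012) + 6910) + 12892 = (8228 + 6910) + 12892 = 15138 + 12892 = 28030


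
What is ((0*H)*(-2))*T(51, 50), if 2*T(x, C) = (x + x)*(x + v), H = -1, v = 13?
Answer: 0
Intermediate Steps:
T(x, C) = x*(13 + x) (T(x, C) = ((x + x)*(x + 13))/2 = ((2*x)*(13 + x))/2 = (2*x*(13 + x))/2 = x*(13 + x))
((0*H)*(-2))*T(51, 50) = ((0*(-1))*(-2))*(51*(13 + 51)) = (0*(-2))*(51*64) = 0*3264 = 0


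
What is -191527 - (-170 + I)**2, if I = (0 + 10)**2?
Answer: -196427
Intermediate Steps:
I = 100 (I = 10**2 = 100)
-191527 - (-170 + I)**2 = -191527 - (-170 + 100)**2 = -191527 - 1*(-70)**2 = -191527 - 1*4900 = -191527 - 4900 = -196427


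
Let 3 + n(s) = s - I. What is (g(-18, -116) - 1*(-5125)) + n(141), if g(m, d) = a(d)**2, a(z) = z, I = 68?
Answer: 18651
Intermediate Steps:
n(s) = -71 + s (n(s) = -3 + (s - 1*68) = -3 + (s - 68) = -3 + (-68 + s) = -71 + s)
g(m, d) = d**2
(g(-18, -116) - 1*(-5125)) + n(141) = ((-116)**2 - 1*(-5125)) + (-71 + 141) = (13456 + 5125) + 70 = 18581 + 70 = 18651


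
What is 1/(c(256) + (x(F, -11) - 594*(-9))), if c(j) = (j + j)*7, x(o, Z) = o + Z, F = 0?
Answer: 1/8919 ≈ 0.00011212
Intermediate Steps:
x(o, Z) = Z + o
c(j) = 14*j (c(j) = (2*j)*7 = 14*j)
1/(c(256) + (x(F, -11) - 594*(-9))) = 1/(14*256 + ((-11 + 0) - 594*(-9))) = 1/(3584 + (-11 - 99*(-54))) = 1/(3584 + (-11 + 5346)) = 1/(3584 + 5335) = 1/8919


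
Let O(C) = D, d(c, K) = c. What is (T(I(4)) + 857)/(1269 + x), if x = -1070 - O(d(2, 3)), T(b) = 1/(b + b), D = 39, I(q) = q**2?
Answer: 5485/1024 ≈ 5.3564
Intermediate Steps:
O(C) = 39
T(b) = 1/(2*b)
x = -1109 (x = -1070 - 1*39 = -1070 - 39 = -1109)
(T(I(4)) + 857)/(1269 + x) = (1/(2*(4**2)) + 857)/(1269 - 1109) = ((1/2)/16 + 857)/160 = ((1/2)*(1/16) + 857)*(1/160) = (1/32 + 857)*(1/160) = (27425/32)*(1/160) = 5485/1024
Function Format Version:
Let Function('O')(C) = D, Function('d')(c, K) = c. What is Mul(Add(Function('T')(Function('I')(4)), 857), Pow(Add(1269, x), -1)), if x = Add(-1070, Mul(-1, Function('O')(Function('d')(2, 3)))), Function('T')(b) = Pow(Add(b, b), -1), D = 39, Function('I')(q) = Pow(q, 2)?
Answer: Rational(5485, 1024) ≈ 5.3564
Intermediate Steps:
Function('O')(C) = 39
Function('T')(b) = Mul(Rational(1, 2), Pow(b, -1)) (Function('T')(b) = Pow(Mul(2, b), -1) = Mul(Rational(1, 2), Pow(b, -1)))
x = -1109 (x = Add(-1070, Mul(-1, 39)) = Add(-1070, -39) = -1109)
Mul(Add(Function('T')(Function('I')(4)), 857), Pow(Add(1269, x), -1)) = Mul(Add(Mul(Rational(1, 2), Pow(Pow(4, 2), -1)), 857), Pow(Add(1269, -1109), -1)) = Mul(Add(Mul(Rational(1, 2), Pow(16, -1)), 857), Pow(160, -1)) = Mul(Add(Mul(Rational(1, 2), Rational(1, 16)), 857), Rational(1, 160)) = Mul(Add(Rational(1, 32), 857), Rational(1, 160)) = Mul(Rational(27425, 32), Rational(1, 160)) = Rational(5485, 1024)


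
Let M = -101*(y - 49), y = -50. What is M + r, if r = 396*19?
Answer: 17523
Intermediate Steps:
r = 7524
M = 9999 (M = -101*(-50 - 49) = -101*(-99) = 9999)
M + r = 9999 + 7524 = 17523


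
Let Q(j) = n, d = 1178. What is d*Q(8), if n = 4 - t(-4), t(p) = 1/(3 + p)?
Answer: 5890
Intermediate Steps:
n = 5 (n = 4 - 1/(3 - 4) = 4 - 1/(-1) = 4 - 1*(-1) = 4 + 1 = 5)
Q(j) = 5
d*Q(8) = 1178*5 = 5890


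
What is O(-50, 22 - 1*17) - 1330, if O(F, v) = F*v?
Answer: -1580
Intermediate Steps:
O(-50, 22 - 1*17) - 1330 = -50*(22 - 1*17) - 1330 = -50*(22 - 17) - 1330 = -50*5 - 1330 = -250 - 1330 = -1580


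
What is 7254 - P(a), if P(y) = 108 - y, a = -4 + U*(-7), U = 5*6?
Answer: 6932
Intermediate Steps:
U = 30
a = -214 (a = -4 + 30*(-7) = -4 - 210 = -214)
7254 - P(a) = 7254 - (108 - 1*(-214)) = 7254 - (108 + 214) = 7254 - 1*322 = 7254 - 322 = 6932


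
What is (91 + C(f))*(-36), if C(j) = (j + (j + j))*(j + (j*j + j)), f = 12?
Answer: -221004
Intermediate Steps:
C(j) = 3*j*(j² + 2*j) (C(j) = (j + 2*j)*(j + (j² + j)) = (3*j)*(j + (j + j²)) = (3*j)*(j² + 2*j) = 3*j*(j² + 2*j))
(91 + C(f))*(-36) = (91 + 3*12²*(2 + 12))*(-36) = (91 + 3*144*14)*(-36) = (91 + 6048)*(-36) = 6139*(-36) = -221004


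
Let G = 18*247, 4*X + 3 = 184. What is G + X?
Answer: 17965/4 ≈ 4491.3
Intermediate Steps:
X = 181/4 (X = -¾ + (¼)*184 = -¾ + 46 = 181/4 ≈ 45.250)
G = 4446
G + X = 4446 + 181/4 = 17965/4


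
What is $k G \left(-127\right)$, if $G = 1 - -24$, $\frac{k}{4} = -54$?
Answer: $685800$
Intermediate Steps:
$k = -216$ ($k = 4 \left(-54\right) = -216$)
$G = 25$ ($G = 1 + 24 = 25$)
$k G \left(-127\right) = \left(-216\right) 25 \left(-127\right) = \left(-5400\right) \left(-127\right) = 685800$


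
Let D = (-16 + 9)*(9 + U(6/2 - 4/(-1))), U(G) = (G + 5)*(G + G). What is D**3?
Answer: -1902014919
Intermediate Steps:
U(G) = 2*G*(5 + G) (U(G) = (5 + G)*(2*G) = 2*G*(5 + G))
D = -1239 (D = (-16 + 9)*(9 + 2*(6/2 - 4/(-1))*(5 + (6/2 - 4/(-1)))) = -7*(9 + 2*(6*(1/2) - 4*(-1))*(5 + (6*(1/2) - 4*(-1)))) = -7*(9 + 2*(3 + 4)*(5 + (3 + 4))) = -7*(9 + 2*7*(5 + 7)) = -7*(9 + 2*7*12) = -7*(9 + 168) = -7*177 = -1239)
D**3 = (-1239)**3 = -1902014919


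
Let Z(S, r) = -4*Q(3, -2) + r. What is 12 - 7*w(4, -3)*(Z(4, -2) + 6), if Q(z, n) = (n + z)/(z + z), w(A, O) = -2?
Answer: 176/3 ≈ 58.667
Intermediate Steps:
Q(z, n) = (n + z)/(2*z) (Q(z, n) = (n + z)/((2*z)) = (n + z)*(1/(2*z)) = (n + z)/(2*z))
Z(S, r) = -⅔ + r (Z(S, r) = -2*(-2 + 3)/3 + r = -2/3 + r = -4*⅙ + r = -⅔ + r)
12 - 7*w(4, -3)*(Z(4, -2) + 6) = 12 - (-14)*((-⅔ - 2) + 6) = 12 - (-14)*(-8/3 + 6) = 12 - (-14)*10/3 = 12 - 7*(-20/3) = 12 + 140/3 = 176/3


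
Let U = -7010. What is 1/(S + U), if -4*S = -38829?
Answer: 4/10789 ≈ 0.00037075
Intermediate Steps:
S = 38829/4 (S = -¼*(-38829) = 38829/4 ≈ 9707.3)
1/(S + U) = 1/(38829/4 - 7010) = 1/(10789/4) = 4/10789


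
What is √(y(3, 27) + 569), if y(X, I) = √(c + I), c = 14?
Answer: √(569 + √41) ≈ 23.988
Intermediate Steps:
y(X, I) = √(14 + I)
√(y(3, 27) + 569) = √(√(14 + 27) + 569) = √(√41 + 569) = √(569 + √41)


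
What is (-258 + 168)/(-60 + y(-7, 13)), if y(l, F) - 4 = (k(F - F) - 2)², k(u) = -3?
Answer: 90/31 ≈ 2.9032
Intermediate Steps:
y(l, F) = 29 (y(l, F) = 4 + (-3 - 2)² = 4 + (-5)² = 4 + 25 = 29)
(-258 + 168)/(-60 + y(-7, 13)) = (-258 + 168)/(-60 + 29) = -90/(-31) = -90*(-1/31) = 90/31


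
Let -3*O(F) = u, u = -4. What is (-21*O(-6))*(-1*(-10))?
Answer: -280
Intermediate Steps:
O(F) = 4/3 (O(F) = -1/3*(-4) = 4/3)
(-21*O(-6))*(-1*(-10)) = (-21*4/3)*(-1*(-10)) = -28*10 = -280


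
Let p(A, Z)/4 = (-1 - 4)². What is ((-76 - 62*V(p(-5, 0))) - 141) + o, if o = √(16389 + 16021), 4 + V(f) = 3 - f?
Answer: 6045 + √32410 ≈ 6225.0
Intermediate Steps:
p(A, Z) = 100 (p(A, Z) = 4*(-1 - 4)² = 4*(-5)² = 4*25 = 100)
V(f) = -1 - f (V(f) = -4 + (3 - f) = -1 - f)
o = √32410 ≈ 180.03
((-76 - 62*V(p(-5, 0))) - 141) + o = ((-76 - 62*(-1 - 1*100)) - 141) + √32410 = ((-76 - 62*(-1 - 100)) - 141) + √32410 = ((-76 - 62*(-101)) - 141) + √32410 = ((-76 + 6262) - 141) + √32410 = (6186 - 141) + √32410 = 6045 + √32410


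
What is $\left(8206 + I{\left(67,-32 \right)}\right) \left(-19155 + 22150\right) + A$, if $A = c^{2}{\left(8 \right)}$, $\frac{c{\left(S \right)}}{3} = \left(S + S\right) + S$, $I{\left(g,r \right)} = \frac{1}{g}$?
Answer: $\frac{1647007313}{67} \approx 2.4582 \cdot 10^{7}$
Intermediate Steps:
$c{\left(S \right)} = 9 S$ ($c{\left(S \right)} = 3 \left(\left(S + S\right) + S\right) = 3 \left(2 S + S\right) = 3 \cdot 3 S = 9 S$)
$A = 5184$ ($A = \left(9 \cdot 8\right)^{2} = 72^{2} = 5184$)
$\left(8206 + I{\left(67,-32 \right)}\right) \left(-19155 + 22150\right) + A = \left(8206 + \frac{1}{67}\right) \left(-19155 + 22150\right) + 5184 = \left(8206 + \frac{1}{67}\right) 2995 + 5184 = \frac{549803}{67} \cdot 2995 + 5184 = \frac{1646659985}{67} + 5184 = \frac{1647007313}{67}$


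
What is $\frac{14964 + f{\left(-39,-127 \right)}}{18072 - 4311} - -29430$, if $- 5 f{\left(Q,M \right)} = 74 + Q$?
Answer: $\frac{405001187}{13761} \approx 29431.0$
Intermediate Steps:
$f{\left(Q,M \right)} = - \frac{74}{5} - \frac{Q}{5}$ ($f{\left(Q,M \right)} = - \frac{74 + Q}{5} = - \frac{74}{5} - \frac{Q}{5}$)
$\frac{14964 + f{\left(-39,-127 \right)}}{18072 - 4311} - -29430 = \frac{14964 - 7}{18072 - 4311} - -29430 = \frac{14964 + \left(- \frac{74}{5} + \frac{39}{5}\right)}{13761} + 29430 = \left(14964 - 7\right) \frac{1}{13761} + 29430 = 14957 \cdot \frac{1}{13761} + 29430 = \frac{14957}{13761} + 29430 = \frac{405001187}{13761}$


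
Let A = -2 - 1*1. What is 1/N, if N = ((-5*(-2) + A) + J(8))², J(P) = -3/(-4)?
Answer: 16/961 ≈ 0.016649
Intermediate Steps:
J(P) = ¾ (J(P) = -3*(-¼) = ¾)
A = -3 (A = -2 - 1 = -3)
N = 961/16 (N = ((-5*(-2) - 3) + ¾)² = ((10 - 3) + ¾)² = (7 + ¾)² = (31/4)² = 961/16 ≈ 60.063)
1/N = 1/(961/16) = 16/961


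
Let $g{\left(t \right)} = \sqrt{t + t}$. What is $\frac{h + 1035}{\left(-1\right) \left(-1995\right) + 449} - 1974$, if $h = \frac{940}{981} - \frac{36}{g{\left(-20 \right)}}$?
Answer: $- \frac{363982697}{184428} + \frac{9 i \sqrt{10}}{12220} \approx -1973.6 + 0.002329 i$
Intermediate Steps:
$g{\left(t \right)} = \sqrt{2} \sqrt{t}$ ($g{\left(t \right)} = \sqrt{2 t} = \sqrt{2} \sqrt{t}$)
$h = \frac{940}{981} + \frac{9 i \sqrt{10}}{5}$ ($h = \frac{940}{981} - \frac{36}{\sqrt{2} \sqrt{-20}} = 940 \cdot \frac{1}{981} - \frac{36}{\sqrt{2} \cdot 2 i \sqrt{5}} = \frac{940}{981} - \frac{36}{2 i \sqrt{10}} = \frac{940}{981} - 36 \left(- \frac{i \sqrt{10}}{20}\right) = \frac{940}{981} + \frac{9 i \sqrt{10}}{5} \approx 0.95821 + 5.6921 i$)
$\frac{h + 1035}{\left(-1\right) \left(-1995\right) + 449} - 1974 = \frac{\left(\frac{940}{981} + \frac{9 i \sqrt{10}}{5}\right) + 1035}{\left(-1\right) \left(-1995\right) + 449} - 1974 = \frac{\frac{1016275}{981} + \frac{9 i \sqrt{10}}{5}}{1995 + 449} - 1974 = \frac{\frac{1016275}{981} + \frac{9 i \sqrt{10}}{5}}{2444} - 1974 = \left(\frac{1016275}{981} + \frac{9 i \sqrt{10}}{5}\right) \frac{1}{2444} - 1974 = \left(\frac{78175}{184428} + \frac{9 i \sqrt{10}}{12220}\right) - 1974 = - \frac{363982697}{184428} + \frac{9 i \sqrt{10}}{12220}$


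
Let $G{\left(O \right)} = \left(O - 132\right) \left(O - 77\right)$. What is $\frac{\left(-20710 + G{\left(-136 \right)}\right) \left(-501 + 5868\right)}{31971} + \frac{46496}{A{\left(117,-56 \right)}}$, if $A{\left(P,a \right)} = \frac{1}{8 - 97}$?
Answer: $- \frac{44035127522}{10657} \approx -4.132 \cdot 10^{6}$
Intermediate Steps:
$G{\left(O \right)} = \left(-132 + O\right) \left(-77 + O\right)$
$A{\left(P,a \right)} = - \frac{1}{89}$ ($A{\left(P,a \right)} = \frac{1}{-89} = - \frac{1}{89}$)
$\frac{\left(-20710 + G{\left(-136 \right)}\right) \left(-501 + 5868\right)}{31971} + \frac{46496}{A{\left(117,-56 \right)}} = \frac{\left(-20710 + \left(10164 + \left(-136\right)^{2} - -28424\right)\right) \left(-501 + 5868\right)}{31971} + \frac{46496}{- \frac{1}{89}} = \left(-20710 + \left(10164 + 18496 + 28424\right)\right) 5367 \cdot \frac{1}{31971} + 46496 \left(-89\right) = \left(-20710 + 57084\right) 5367 \cdot \frac{1}{31971} - 4138144 = 36374 \cdot 5367 \cdot \frac{1}{31971} - 4138144 = 195219258 \cdot \frac{1}{31971} - 4138144 = \frac{65073086}{10657} - 4138144 = - \frac{44035127522}{10657}$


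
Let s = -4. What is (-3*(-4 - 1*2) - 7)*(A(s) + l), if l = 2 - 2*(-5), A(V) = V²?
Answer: 308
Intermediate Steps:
l = 12 (l = 2 + 10 = 12)
(-3*(-4 - 1*2) - 7)*(A(s) + l) = (-3*(-4 - 1*2) - 7)*((-4)² + 12) = (-3*(-4 - 2) - 7)*(16 + 12) = (-3*(-6) - 7)*28 = (18 - 7)*28 = 11*28 = 308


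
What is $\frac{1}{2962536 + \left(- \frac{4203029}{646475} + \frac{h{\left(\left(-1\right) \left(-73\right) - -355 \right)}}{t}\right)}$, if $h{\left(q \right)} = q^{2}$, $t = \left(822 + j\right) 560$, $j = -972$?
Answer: $\frac{135759750}{402191968030219} \approx 3.3755 \cdot 10^{-7}$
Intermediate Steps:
$t = -84000$ ($t = \left(822 - 972\right) 560 = \left(-150\right) 560 = -84000$)
$\frac{1}{2962536 + \left(- \frac{4203029}{646475} + \frac{h{\left(\left(-1\right) \left(-73\right) - -355 \right)}}{t}\right)} = \frac{1}{2962536 - \left(\frac{4203029}{646475} - \frac{\left(\left(-1\right) \left(-73\right) - -355\right)^{2}}{-84000}\right)} = \frac{1}{2962536 - \left(\frac{4203029}{646475} - \left(73 + 355\right)^{2} \left(- \frac{1}{84000}\right)\right)} = \frac{1}{2962536 - \left(\frac{4203029}{646475} - 428^{2} \left(- \frac{1}{84000}\right)\right)} = \frac{1}{2962536 + \left(- \frac{4203029}{646475} + 183184 \left(- \frac{1}{84000}\right)\right)} = \frac{1}{2962536 - \frac{1178695781}{135759750}} = \frac{1}{\frac{402191968030219}{135759750}} = \frac{135759750}{402191968030219}$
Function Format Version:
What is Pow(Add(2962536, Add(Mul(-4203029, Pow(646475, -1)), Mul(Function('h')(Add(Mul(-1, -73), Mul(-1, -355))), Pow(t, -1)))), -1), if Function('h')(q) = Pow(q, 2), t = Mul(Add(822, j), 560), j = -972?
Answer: Rational(135759750, 402191968030219) ≈ 3.3755e-7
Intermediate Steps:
t = -84000 (t = Mul(Add(822, -972), 560) = Mul(-150, 560) = -84000)
Pow(Add(2962536, Add(Mul(-4203029, Pow(646475, -1)), Mul(Function('h')(Add(Mul(-1, -73), Mul(-1, -355))), Pow(t, -1)))), -1) = Pow(Add(2962536, Add(Mul(-4203029, Pow(646475, -1)), Mul(Pow(Add(Mul(-1, -73), Mul(-1, -355)), 2), Pow(-84000, -1)))), -1) = Pow(Add(2962536, Add(Mul(-4203029, Rational(1, 646475)), Mul(Pow(Add(73, 355), 2), Rational(-1, 84000)))), -1) = Pow(Add(2962536, Add(Rational(-4203029, 646475), Mul(Pow(428, 2), Rational(-1, 84000)))), -1) = Pow(Add(2962536, Add(Rational(-4203029, 646475), Mul(183184, Rational(-1, 84000)))), -1) = Pow(Add(2962536, Add(Rational(-4203029, 646475), Rational(-11449, 5250))), -1) = Pow(Add(2962536, Rational(-1178695781, 135759750)), -1) = Pow(Rational(402191968030219, 135759750), -1) = Rational(135759750, 402191968030219)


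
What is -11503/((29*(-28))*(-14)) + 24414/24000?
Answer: 30549/5684000 ≈ 0.0053746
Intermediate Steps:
-11503/((29*(-28))*(-14)) + 24414/24000 = -11503/((-812*(-14))) + 24414*(1/24000) = -11503/11368 + 4069/4000 = 30549/5684000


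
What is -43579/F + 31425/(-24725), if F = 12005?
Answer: -58189916/11872945 ≈ -4.9011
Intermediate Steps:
-43579/F + 31425/(-24725) = -43579/12005 + 31425/(-24725) = -43579*1/12005 + 31425*(-1/24725) = -43579/12005 - 1257/989 = -58189916/11872945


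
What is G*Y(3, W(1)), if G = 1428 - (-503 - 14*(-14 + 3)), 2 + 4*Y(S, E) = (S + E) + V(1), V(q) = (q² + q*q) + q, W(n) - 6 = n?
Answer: 19547/4 ≈ 4886.8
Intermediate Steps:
W(n) = 6 + n
V(q) = q + 2*q² (V(q) = (q² + q²) + q = 2*q² + q = q + 2*q²)
Y(S, E) = ¼ + E/4 + S/4 (Y(S, E) = -½ + ((S + E) + 1*(1 + 2*1))/4 = -½ + ((E + S) + 1*(1 + 2))/4 = -½ + ((E + S) + 1*3)/4 = -½ + ((E + S) + 3)/4 = -½ + (3 + E + S)/4 = -½ + (¾ + E/4 + S/4) = ¼ + E/4 + S/4)
G = 1777 (G = 1428 - (-503 - 14*(-11)) = 1428 - (-503 + 154) = 1428 - 1*(-349) = 1428 + 349 = 1777)
G*Y(3, W(1)) = 1777*(¼ + (6 + 1)/4 + (¼)*3) = 1777*(¼ + (¼)*7 + ¾) = 1777*(¼ + 7/4 + ¾) = 1777*(11/4) = 19547/4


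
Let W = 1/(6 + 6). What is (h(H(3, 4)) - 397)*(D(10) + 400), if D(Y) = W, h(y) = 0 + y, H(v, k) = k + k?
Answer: -1867589/12 ≈ -1.5563e+5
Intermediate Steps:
H(v, k) = 2*k
h(y) = y
W = 1/12 ≈ 0.083333
D(Y) = 1/12
(h(H(3, 4)) - 397)*(D(10) + 400) = (2*4 - 397)*(1/12 + 400) = (8 - 397)*(4801/12) = -389*4801/12 = -1867589/12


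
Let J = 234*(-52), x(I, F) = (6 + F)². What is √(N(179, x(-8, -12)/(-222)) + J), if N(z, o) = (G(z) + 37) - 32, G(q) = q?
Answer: 4*I*√749 ≈ 109.47*I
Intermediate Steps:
N(z, o) = 5 + z (N(z, o) = (z + 37) - 32 = (37 + z) - 32 = 5 + z)
J = -12168
√(N(179, x(-8, -12)/(-222)) + J) = √((5 + 179) - 12168) = √(184 - 12168) = √(-11984) = 4*I*√749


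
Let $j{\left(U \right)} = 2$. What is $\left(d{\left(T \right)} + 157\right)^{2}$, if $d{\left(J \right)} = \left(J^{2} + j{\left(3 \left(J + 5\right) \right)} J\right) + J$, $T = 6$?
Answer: $44521$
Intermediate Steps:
$d{\left(J \right)} = J^{2} + 3 J$ ($d{\left(J \right)} = \left(J^{2} + 2 J\right) + J = J^{2} + 3 J$)
$\left(d{\left(T \right)} + 157\right)^{2} = \left(6 \left(3 + 6\right) + 157\right)^{2} = \left(6 \cdot 9 + 157\right)^{2} = \left(54 + 157\right)^{2} = 211^{2} = 44521$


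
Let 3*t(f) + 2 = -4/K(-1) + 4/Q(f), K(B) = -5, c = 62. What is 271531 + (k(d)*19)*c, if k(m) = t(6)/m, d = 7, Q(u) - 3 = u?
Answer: 256556743/945 ≈ 2.7149e+5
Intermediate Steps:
Q(u) = 3 + u
t(f) = -⅖ + 4/(3*(3 + f)) (t(f) = -⅔ + (-4/(-5) + 4/(3 + f))/3 = -⅔ + (-4*(-⅕) + 4/(3 + f))/3 = -⅔ + (⅘ + 4/(3 + f))/3 = -⅔ + (4/15 + 4/(3*(3 + f))) = -⅖ + 4/(3*(3 + f)))
k(m) = -34/(135*m) (k(m) = (2*(1 - 3*6)/(15*(3 + 6)))/m = ((2/15)*(1 - 18)/9)/m = ((2/15)*(⅑)*(-17))/m = -34/(135*m))
271531 + (k(d)*19)*c = 271531 + (-34/135/7*19)*62 = 271531 + (-34/135*⅐*19)*62 = 271531 - 34/945*19*62 = 271531 - 646/945*62 = 271531 - 40052/945 = 256556743/945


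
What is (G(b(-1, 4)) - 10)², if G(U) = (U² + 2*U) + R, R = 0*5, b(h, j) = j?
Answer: 196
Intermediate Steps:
R = 0
G(U) = U² + 2*U (G(U) = (U² + 2*U) + 0 = U² + 2*U)
(G(b(-1, 4)) - 10)² = (4*(2 + 4) - 10)² = (4*6 - 10)² = (24 - 10)² = 14² = 196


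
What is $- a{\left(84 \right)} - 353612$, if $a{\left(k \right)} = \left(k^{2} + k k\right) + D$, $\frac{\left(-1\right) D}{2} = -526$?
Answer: $-368776$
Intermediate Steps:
$D = 1052$ ($D = \left(-2\right) \left(-526\right) = 1052$)
$a{\left(k \right)} = 1052 + 2 k^{2}$ ($a{\left(k \right)} = \left(k^{2} + k k\right) + 1052 = \left(k^{2} + k^{2}\right) + 1052 = 2 k^{2} + 1052 = 1052 + 2 k^{2}$)
$- a{\left(84 \right)} - 353612 = - (1052 + 2 \cdot 84^{2}) - 353612 = - (1052 + 2 \cdot 7056) - 353612 = - (1052 + 14112) - 353612 = \left(-1\right) 15164 - 353612 = -15164 - 353612 = -368776$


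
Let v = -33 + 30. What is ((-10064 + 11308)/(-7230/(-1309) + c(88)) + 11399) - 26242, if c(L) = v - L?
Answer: -1662396823/111889 ≈ -14858.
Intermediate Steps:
v = -3
c(L) = -3 - L
((-10064 + 11308)/(-7230/(-1309) + c(88)) + 11399) - 26242 = ((-10064 + 11308)/(-7230/(-1309) + (-3 - 1*88)) + 11399) - 26242 = (1244/(-7230*(-1/1309) + (-3 - 88)) + 11399) - 26242 = (1244/(7230/1309 - 91) + 11399) - 26242 = (1244/(-111889/1309) + 11399) - 26242 = (1244*(-1309/111889) + 11399) - 26242 = (-1628396/111889 + 11399) - 26242 = 1273794315/111889 - 26242 = -1662396823/111889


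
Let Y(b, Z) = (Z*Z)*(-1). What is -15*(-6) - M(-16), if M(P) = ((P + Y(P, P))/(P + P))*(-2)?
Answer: 107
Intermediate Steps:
Y(b, Z) = -Z² (Y(b, Z) = Z²*(-1) = -Z²)
M(P) = -(P - P²)/P (M(P) = ((P - P²)/(P + P))*(-2) = ((P - P²)/((2*P)))*(-2) = ((P - P²)*(1/(2*P)))*(-2) = ((P - P²)/(2*P))*(-2) = -(P - P²)/P)
-15*(-6) - M(-16) = -15*(-6) - (-1 - 16) = 90 - 1*(-17) = 90 + 17 = 107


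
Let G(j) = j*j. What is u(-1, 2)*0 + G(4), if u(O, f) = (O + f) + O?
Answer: 16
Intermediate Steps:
G(j) = j²
u(O, f) = f + 2*O
u(-1, 2)*0 + G(4) = (2 + 2*(-1))*0 + 4² = (2 - 2)*0 + 16 = 0*0 + 16 = 0 + 16 = 16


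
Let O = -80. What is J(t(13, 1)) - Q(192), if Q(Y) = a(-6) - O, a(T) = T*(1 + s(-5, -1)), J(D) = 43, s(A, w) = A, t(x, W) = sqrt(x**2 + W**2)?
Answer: -61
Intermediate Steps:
t(x, W) = sqrt(W**2 + x**2)
a(T) = -4*T (a(T) = T*(1 - 5) = T*(-4) = -4*T)
Q(Y) = 104 (Q(Y) = -4*(-6) - 1*(-80) = 24 + 80 = 104)
J(t(13, 1)) - Q(192) = 43 - 1*104 = 43 - 104 = -61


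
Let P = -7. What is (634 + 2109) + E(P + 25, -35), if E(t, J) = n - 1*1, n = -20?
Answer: 2722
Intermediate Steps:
E(t, J) = -21 (E(t, J) = -20 - 1*1 = -20 - 1 = -21)
(634 + 2109) + E(P + 25, -35) = (634 + 2109) - 21 = 2743 - 21 = 2722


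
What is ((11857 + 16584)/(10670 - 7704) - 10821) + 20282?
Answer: 28089767/2966 ≈ 9470.6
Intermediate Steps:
((11857 + 16584)/(10670 - 7704) - 10821) + 20282 = (28441/2966 - 10821) + 20282 = -32066645/2966 + 20282 = 28089767/2966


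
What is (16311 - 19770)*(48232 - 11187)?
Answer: -128138655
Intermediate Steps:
(16311 - 19770)*(48232 - 11187) = -3459*37045 = -128138655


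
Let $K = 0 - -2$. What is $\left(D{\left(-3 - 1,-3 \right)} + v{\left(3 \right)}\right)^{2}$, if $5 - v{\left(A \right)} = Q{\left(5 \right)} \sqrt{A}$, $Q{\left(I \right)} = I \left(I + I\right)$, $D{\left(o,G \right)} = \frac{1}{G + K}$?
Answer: $7516 - 400 \sqrt{3} \approx 6823.2$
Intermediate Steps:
$K = 2$ ($K = 0 + 2 = 2$)
$D{\left(o,G \right)} = \frac{1}{2 + G}$ ($D{\left(o,G \right)} = \frac{1}{G + 2} = \frac{1}{2 + G}$)
$Q{\left(I \right)} = 2 I^{2}$ ($Q{\left(I \right)} = I 2 I = 2 I^{2}$)
$v{\left(A \right)} = 5 - 50 \sqrt{A}$ ($v{\left(A \right)} = 5 - 2 \cdot 5^{2} \sqrt{A} = 5 - 2 \cdot 25 \sqrt{A} = 5 - 50 \sqrt{A}$)
$\left(D{\left(-3 - 1,-3 \right)} + v{\left(3 \right)}\right)^{2} = \left(\frac{1}{2 - 3} + \left(5 - 50 \sqrt{3}\right)\right)^{2} = \left(\frac{1}{-1} + \left(5 - 50 \sqrt{3}\right)\right)^{2} = \left(-1 + \left(5 - 50 \sqrt{3}\right)\right)^{2} = \left(4 - 50 \sqrt{3}\right)^{2}$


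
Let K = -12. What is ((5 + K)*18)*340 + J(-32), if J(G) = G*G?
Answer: -41816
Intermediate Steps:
J(G) = G**2
((5 + K)*18)*340 + J(-32) = ((5 - 12)*18)*340 + (-32)**2 = -7*18*340 + 1024 = -126*340 + 1024 = -42840 + 1024 = -41816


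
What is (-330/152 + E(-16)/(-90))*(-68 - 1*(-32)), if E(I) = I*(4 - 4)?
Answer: 1485/19 ≈ 78.158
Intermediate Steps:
E(I) = 0 (E(I) = I*0 = 0)
(-330/152 + E(-16)/(-90))*(-68 - 1*(-32)) = (-330/152 + 0/(-90))*(-68 - 1*(-32)) = (-330*1/152 + 0*(-1/90))*(-68 + 32) = (-165/76 + 0)*(-36) = -165/76*(-36) = 1485/19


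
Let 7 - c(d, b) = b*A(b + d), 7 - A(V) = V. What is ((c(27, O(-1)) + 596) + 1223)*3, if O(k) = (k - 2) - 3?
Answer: 5226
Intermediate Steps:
A(V) = 7 - V
O(k) = -5 + k (O(k) = (-2 + k) - 3 = -5 + k)
c(d, b) = 7 - b*(7 - b - d) (c(d, b) = 7 - b*(7 - (b + d)) = 7 - b*(7 + (-b - d)) = 7 - b*(7 - b - d))
((c(27, O(-1)) + 596) + 1223)*3 = (((7 + (-5 - 1)*(-7 + (-5 - 1) + 27)) + 596) + 1223)*3 = (((7 - 6*(-7 - 6 + 27)) + 596) + 1223)*3 = (((7 - 6*14) + 596) + 1223)*3 = (((7 - 84) + 596) + 1223)*3 = ((-77 + 596) + 1223)*3 = (519 + 1223)*3 = 1742*3 = 5226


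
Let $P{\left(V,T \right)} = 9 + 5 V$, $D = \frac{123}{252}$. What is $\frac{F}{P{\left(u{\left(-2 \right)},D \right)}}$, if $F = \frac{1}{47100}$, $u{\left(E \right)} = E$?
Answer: $- \frac{1}{47100} \approx -2.1231 \cdot 10^{-5}$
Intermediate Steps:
$D = \frac{41}{84}$ ($D = 123 \cdot \frac{1}{252} = \frac{41}{84} \approx 0.4881$)
$F = \frac{1}{47100} \approx 2.1231 \cdot 10^{-5}$
$\frac{F}{P{\left(u{\left(-2 \right)},D \right)}} = \frac{1}{47100 \left(9 + 5 \left(-2\right)\right)} = \frac{1}{47100 \left(9 - 10\right)} = \frac{1}{47100 \left(-1\right)} = \frac{1}{47100} \left(-1\right) = - \frac{1}{47100}$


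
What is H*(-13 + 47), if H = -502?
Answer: -17068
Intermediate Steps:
H*(-13 + 47) = -502*(-13 + 47) = -502*34 = -17068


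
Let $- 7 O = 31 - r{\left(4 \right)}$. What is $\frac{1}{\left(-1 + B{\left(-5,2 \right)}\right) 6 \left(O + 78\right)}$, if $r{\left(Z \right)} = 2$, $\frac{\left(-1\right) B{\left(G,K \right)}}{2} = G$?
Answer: $\frac{7}{27918} \approx 0.00025073$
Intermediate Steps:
$B{\left(G,K \right)} = - 2 G$
$O = - \frac{29}{7}$ ($O = - \frac{31 - 2}{7} = \left(- \frac{1}{7}\right) 29 = - \frac{29}{7} \approx -4.1429$)
$\frac{1}{\left(-1 + B{\left(-5,2 \right)}\right) 6 \left(O + 78\right)} = \frac{1}{\left(-1 - -10\right) 6 \left(- \frac{29}{7} + 78\right)} = \frac{1}{\left(-1 + 10\right) 6 \cdot \frac{517}{7}} = \frac{1}{9 \cdot 6} \cdot \frac{7}{517} = \frac{1}{54} \cdot \frac{7}{517} = \frac{7}{27918}$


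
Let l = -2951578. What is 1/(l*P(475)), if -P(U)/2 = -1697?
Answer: -1/10017655732 ≈ -9.9824e-11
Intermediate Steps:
P(U) = 3394 (P(U) = -2*(-1697) = 3394)
1/(l*P(475)) = 1/(-2951578*3394) = -1/2951578*1/3394 = -1/10017655732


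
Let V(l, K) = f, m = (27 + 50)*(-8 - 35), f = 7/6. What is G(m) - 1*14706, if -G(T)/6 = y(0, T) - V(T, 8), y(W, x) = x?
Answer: 5167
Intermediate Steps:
f = 7/6 (f = 7*(⅙) = 7/6 ≈ 1.1667)
m = -3311 (m = 77*(-43) = -3311)
V(l, K) = 7/6
G(T) = 7 - 6*T (G(T) = -6*(T - 1*7/6) = -6*(T - 7/6) = -6*(-7/6 + T) = 7 - 6*T)
G(m) - 1*14706 = (7 - 6*(-3311)) - 1*14706 = (7 + 19866) - 14706 = 19873 - 14706 = 5167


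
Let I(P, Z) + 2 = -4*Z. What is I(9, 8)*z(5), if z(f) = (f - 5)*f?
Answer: 0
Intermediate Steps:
z(f) = f*(-5 + f) (z(f) = (-5 + f)*f = f*(-5 + f))
I(P, Z) = -2 - 4*Z
I(9, 8)*z(5) = (-2 - 4*8)*(5*(-5 + 5)) = (-2 - 32)*(5*0) = -34*0 = 0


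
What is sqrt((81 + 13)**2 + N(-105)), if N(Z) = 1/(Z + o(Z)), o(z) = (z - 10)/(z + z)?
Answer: sqrt(170055430630)/4387 ≈ 94.000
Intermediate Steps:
o(z) = (-10 + z)/(2*z) (o(z) = (-10 + z)/((2*z)) = (-10 + z)*(1/(2*z)) = (-10 + z)/(2*z))
N(Z) = 1/(Z + (-10 + Z)/(2*Z))
sqrt((81 + 13)**2 + N(-105)) = sqrt((81 + 13)**2 + 2*(-105)/(-10 - 105 + 2*(-105)**2)) = sqrt(94**2 + 2*(-105)/(-10 - 105 + 2*11025)) = sqrt(8836 + 2*(-105)/(-10 - 105 + 22050)) = sqrt(8836 + 2*(-105)/21935) = sqrt(8836 + 2*(-105)*(1/21935)) = sqrt(8836 - 42/4387) = sqrt(38763490/4387) = sqrt(170055430630)/4387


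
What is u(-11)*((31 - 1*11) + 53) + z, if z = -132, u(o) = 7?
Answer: 379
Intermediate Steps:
u(-11)*((31 - 1*11) + 53) + z = 7*((31 - 1*11) + 53) - 132 = 7*((31 - 11) + 53) - 132 = 7*(20 + 53) - 132 = 7*73 - 132 = 511 - 132 = 379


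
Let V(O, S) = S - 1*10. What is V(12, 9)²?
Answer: 1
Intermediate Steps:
V(O, S) = -10 + S (V(O, S) = S - 10 = -10 + S)
V(12, 9)² = (-10 + 9)² = (-1)² = 1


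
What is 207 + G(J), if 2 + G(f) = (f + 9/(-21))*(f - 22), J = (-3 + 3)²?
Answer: 1501/7 ≈ 214.43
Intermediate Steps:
J = 0 (J = 0² = 0)
G(f) = -2 + (-22 + f)*(-3/7 + f) (G(f) = -2 + (f + 9/(-21))*(f - 22) = -2 + (f + 9*(-1/21))*(-22 + f) = -2 + (f - 3/7)*(-22 + f) = -2 + (-3/7 + f)*(-22 + f) = -2 + (-22 + f)*(-3/7 + f))
207 + G(J) = 207 + (52/7 + 0² - 157/7*0) = 207 + (52/7 + 0 + 0) = 207 + 52/7 = 1501/7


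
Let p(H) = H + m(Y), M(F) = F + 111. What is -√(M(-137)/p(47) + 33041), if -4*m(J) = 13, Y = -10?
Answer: -√40474497/35 ≈ -181.77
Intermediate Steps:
M(F) = 111 + F
m(J) = -13/4 (m(J) = -¼*13 = -13/4)
p(H) = -13/4 + H (p(H) = H - 13/4 = -13/4 + H)
-√(M(-137)/p(47) + 33041) = -√((111 - 137)/(-13/4 + 47) + 33041) = -√(-26/175/4 + 33041) = -√(-26*4/175 + 33041) = -√(-104/175 + 33041) = -√(5782071/175) = -√40474497/35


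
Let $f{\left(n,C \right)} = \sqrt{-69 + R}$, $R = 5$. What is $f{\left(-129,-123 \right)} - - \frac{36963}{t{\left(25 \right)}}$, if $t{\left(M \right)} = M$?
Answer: $\frac{36963}{25} + 8 i \approx 1478.5 + 8.0 i$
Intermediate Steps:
$f{\left(n,C \right)} = 8 i$ ($f{\left(n,C \right)} = \sqrt{-69 + 5} = \sqrt{-64} = 8 i$)
$f{\left(-129,-123 \right)} - - \frac{36963}{t{\left(25 \right)}} = 8 i - - \frac{36963}{25} = 8 i + \frac{36963}{25} = \frac{36963}{25} + 8 i$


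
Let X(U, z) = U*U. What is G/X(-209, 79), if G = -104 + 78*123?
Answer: 9490/43681 ≈ 0.21726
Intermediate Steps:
G = 9490 (G = -104 + 9594 = 9490)
X(U, z) = U²
G/X(-209, 79) = 9490/((-209)²) = 9490/43681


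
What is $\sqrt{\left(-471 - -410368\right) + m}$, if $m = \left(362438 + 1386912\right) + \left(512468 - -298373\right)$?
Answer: $2 \sqrt{742522} \approx 1723.4$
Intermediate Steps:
$m = 2560191$ ($m = 1749350 + \left(512468 + 298373\right) = 1749350 + 810841 = 2560191$)
$\sqrt{\left(-471 - -410368\right) + m} = \sqrt{\left(-471 - -410368\right) + 2560191} = \sqrt{\left(-471 + 410368\right) + 2560191} = \sqrt{409897 + 2560191} = \sqrt{2970088} = 2 \sqrt{742522}$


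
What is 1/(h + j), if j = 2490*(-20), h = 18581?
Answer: -1/31219 ≈ -3.2032e-5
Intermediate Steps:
j = -49800
1/(h + j) = 1/(18581 - 49800) = 1/(-31219) = -1/31219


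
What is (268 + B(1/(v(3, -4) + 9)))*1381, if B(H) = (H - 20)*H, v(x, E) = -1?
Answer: 23467333/64 ≈ 3.6668e+5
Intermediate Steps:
B(H) = H*(-20 + H) (B(H) = (-20 + H)*H = H*(-20 + H))
(268 + B(1/(v(3, -4) + 9)))*1381 = (268 + (-20 + 1/(-1 + 9))/(-1 + 9))*1381 = (268 + (-20 + 1/8)/8)*1381 = (268 + (-20 + ⅛)/8)*1381 = (268 + (⅛)*(-159/8))*1381 = (268 - 159/64)*1381 = (16993/64)*1381 = 23467333/64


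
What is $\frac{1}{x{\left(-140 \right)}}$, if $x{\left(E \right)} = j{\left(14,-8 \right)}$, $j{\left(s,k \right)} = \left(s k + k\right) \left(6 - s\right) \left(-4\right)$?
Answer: $- \frac{1}{3840} \approx -0.00026042$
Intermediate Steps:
$j{\left(s,k \right)} = - 4 \left(6 - s\right) \left(k + k s\right)$ ($j{\left(s,k \right)} = \left(k s + k\right) \left(6 - s\right) \left(-4\right) = \left(k + k s\right) \left(6 - s\right) \left(-4\right) = \left(6 - s\right) \left(k + k s\right) \left(-4\right) = - 4 \left(6 - s\right) \left(k + k s\right)$)
$x{\left(E \right)} = -3840$ ($x{\left(E \right)} = 4 \left(-8\right) \left(-6 + 14^{2} - 70\right) = 4 \left(-8\right) \left(-6 + 196 - 70\right) = 4 \left(-8\right) 120 = -3840$)
$\frac{1}{x{\left(-140 \right)}} = \frac{1}{-3840} = - \frac{1}{3840}$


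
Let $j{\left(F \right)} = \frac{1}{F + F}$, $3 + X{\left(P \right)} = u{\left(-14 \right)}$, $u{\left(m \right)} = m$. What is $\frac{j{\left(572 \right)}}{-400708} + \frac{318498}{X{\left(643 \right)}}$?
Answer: $- \frac{146002652892113}{7792969184} \approx -18735.0$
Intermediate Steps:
$X{\left(P \right)} = -17$ ($X{\left(P \right)} = -3 - 14 = -17$)
$j{\left(F \right)} = \frac{1}{2 F}$
$\frac{j{\left(572 \right)}}{-400708} + \frac{318498}{X{\left(643 \right)}} = \frac{\frac{1}{2} \cdot \frac{1}{572}}{-400708} + \frac{318498}{-17} = \frac{1}{2} \cdot \frac{1}{572} \left(- \frac{1}{400708}\right) + 318498 \left(- \frac{1}{17}\right) = \frac{1}{1144} \left(- \frac{1}{400708}\right) - \frac{318498}{17} = - \frac{1}{458409952} - \frac{318498}{17} = - \frac{146002652892113}{7792969184}$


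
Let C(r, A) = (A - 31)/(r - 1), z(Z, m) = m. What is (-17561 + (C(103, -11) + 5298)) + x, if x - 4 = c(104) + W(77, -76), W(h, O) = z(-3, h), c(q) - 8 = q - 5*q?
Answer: -214037/17 ≈ -12590.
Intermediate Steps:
c(q) = 8 - 4*q (c(q) = 8 + (q - 5*q) = 8 - 4*q)
W(h, O) = h
C(r, A) = (-31 + A)/(-1 + r)
x = -327 (x = 4 + ((8 - 4*104) + 77) = 4 + ((8 - 416) + 77) = 4 + (-408 + 77) = 4 - 331 = -327)
(-17561 + (C(103, -11) + 5298)) + x = (-17561 + ((-31 - 11)/(-1 + 103) + 5298)) - 327 = (-17561 + (-42/102 + 5298)) - 327 = (-17561 + ((1/102)*(-42) + 5298)) - 327 = (-17561 + (-7/17 + 5298)) - 327 = (-17561 + 90059/17) - 327 = -208478/17 - 327 = -214037/17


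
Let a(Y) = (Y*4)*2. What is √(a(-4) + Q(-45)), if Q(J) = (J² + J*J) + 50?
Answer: 6*√113 ≈ 63.781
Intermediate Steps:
a(Y) = 8*Y (a(Y) = (4*Y)*2 = 8*Y)
Q(J) = 50 + 2*J² (Q(J) = (J² + J²) + 50 = 2*J² + 50 = 50 + 2*J²)
√(a(-4) + Q(-45)) = √(8*(-4) + (50 + 2*(-45)²)) = √(-32 + (50 + 2*2025)) = √(-32 + (50 + 4050)) = √(-32 + 4100) = √4068 = 6*√113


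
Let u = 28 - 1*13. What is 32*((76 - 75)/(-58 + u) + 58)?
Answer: 79776/43 ≈ 1855.3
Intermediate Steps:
u = 15 (u = 28 - 13 = 15)
32*((76 - 75)/(-58 + u) + 58) = 32*((76 - 75)/(-58 + 15) + 58) = 32*(1/(-43) + 58) = 32*(1*(-1/43) + 58) = 32*(-1/43 + 58) = 32*(2493/43) = 79776/43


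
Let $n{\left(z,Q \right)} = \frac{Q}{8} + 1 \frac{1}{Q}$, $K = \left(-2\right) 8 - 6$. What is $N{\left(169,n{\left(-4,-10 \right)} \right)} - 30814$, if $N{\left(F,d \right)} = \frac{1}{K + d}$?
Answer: $- \frac{14390158}{467} \approx -30814.0$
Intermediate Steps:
$K = -22$ ($K = -16 - 6 = -22$)
$n{\left(z,Q \right)} = \frac{1}{Q} + \frac{Q}{8}$ ($n{\left(z,Q \right)} = Q \frac{1}{8} + \frac{1}{Q} = \frac{Q}{8} + \frac{1}{Q} = \frac{1}{Q} + \frac{Q}{8}$)
$N{\left(F,d \right)} = \frac{1}{-22 + d}$
$N{\left(169,n{\left(-4,-10 \right)} \right)} - 30814 = \frac{1}{-22 + \left(\frac{1}{-10} + \frac{1}{8} \left(-10\right)\right)} - 30814 = \frac{1}{-22 - \frac{27}{20}} - 30814 = \frac{1}{- \frac{467}{20}} - 30814 = - \frac{20}{467} - 30814 = - \frac{14390158}{467}$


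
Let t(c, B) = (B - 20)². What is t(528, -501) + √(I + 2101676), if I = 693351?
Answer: 271441 + √2795027 ≈ 2.7311e+5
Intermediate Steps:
t(c, B) = (-20 + B)²
t(528, -501) + √(I + 2101676) = (-20 - 501)² + √(693351 + 2101676) = (-521)² + √2795027 = 271441 + √2795027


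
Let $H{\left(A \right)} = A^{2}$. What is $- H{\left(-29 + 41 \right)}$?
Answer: $-144$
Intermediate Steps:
$- H{\left(-29 + 41 \right)} = - \left(-29 + 41\right)^{2} = - 12^{2} = \left(-1\right) 144 = -144$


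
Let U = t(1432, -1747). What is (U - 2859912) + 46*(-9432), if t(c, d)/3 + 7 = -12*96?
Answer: -3297261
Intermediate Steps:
t(c, d) = -3477 (t(c, d) = -21 + 3*(-12*96) = -21 + 3*(-1152) = -21 - 3456 = -3477)
U = -3477
(U - 2859912) + 46*(-9432) = (-3477 - 2859912) + 46*(-9432) = -2863389 - 433872 = -3297261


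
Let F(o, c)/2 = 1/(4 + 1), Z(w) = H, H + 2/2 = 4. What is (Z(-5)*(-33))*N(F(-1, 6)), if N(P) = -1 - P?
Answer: 693/5 ≈ 138.60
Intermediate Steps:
H = 3 (H = -1 + 4 = 3)
Z(w) = 3
F(o, c) = ⅖ (F(o, c) = 2/(4 + 1) = 2/5 = 2*(⅕) = ⅖)
(Z(-5)*(-33))*N(F(-1, 6)) = (3*(-33))*(-1 - 1*⅖) = -99*(-1 - ⅖) = -99*(-7/5) = 693/5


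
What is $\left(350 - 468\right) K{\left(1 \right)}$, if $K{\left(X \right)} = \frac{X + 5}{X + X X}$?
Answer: $-354$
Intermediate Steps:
$K{\left(X \right)} = \frac{5 + X}{X + X^{2}}$
$\left(350 - 468\right) K{\left(1 \right)} = \left(350 - 468\right) \frac{5 + 1}{1 \left(1 + 1\right)} = - 118 \cdot 1 \cdot \frac{1}{2} \cdot 6 = \left(-118\right) 3 = -354$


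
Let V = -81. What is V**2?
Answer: 6561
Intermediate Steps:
V**2 = (-81)**2 = 6561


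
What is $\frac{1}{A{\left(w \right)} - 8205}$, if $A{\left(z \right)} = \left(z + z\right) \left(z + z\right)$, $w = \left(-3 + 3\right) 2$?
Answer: $- \frac{1}{8205} \approx -0.00012188$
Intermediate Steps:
$w = 0$ ($w = 0 \cdot 2 = 0$)
$A{\left(z \right)} = 4 z^{2}$ ($A{\left(z \right)} = 2 z 2 z = 4 z^{2}$)
$\frac{1}{A{\left(w \right)} - 8205} = \frac{1}{4 \cdot 0^{2} - 8205} = \frac{1}{4 \cdot 0 - 8205} = \frac{1}{0 - 8205} = \frac{1}{-8205} = - \frac{1}{8205}$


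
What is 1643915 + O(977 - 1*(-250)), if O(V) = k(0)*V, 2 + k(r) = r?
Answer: 1641461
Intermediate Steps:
k(r) = -2 + r
O(V) = -2*V (O(V) = (-2 + 0)*V = -2*V)
1643915 + O(977 - 1*(-250)) = 1643915 - 2*(977 - 1*(-250)) = 1643915 - 2*(977 + 250) = 1643915 - 2*1227 = 1643915 - 2454 = 1641461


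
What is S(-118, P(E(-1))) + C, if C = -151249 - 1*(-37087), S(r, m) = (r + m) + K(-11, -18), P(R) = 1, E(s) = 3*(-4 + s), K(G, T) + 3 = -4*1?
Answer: -114286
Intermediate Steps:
K(G, T) = -7 (K(G, T) = -3 - 4*1 = -3 - 4 = -7)
E(s) = -12 + 3*s
S(r, m) = -7 + m + r (S(r, m) = (r + m) - 7 = (m + r) - 7 = -7 + m + r)
C = -114162 (C = -151249 + 37087 = -114162)
S(-118, P(E(-1))) + C = (-7 + 1 - 118) - 114162 = -124 - 114162 = -114286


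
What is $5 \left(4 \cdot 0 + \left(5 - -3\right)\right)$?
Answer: $40$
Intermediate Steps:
$5 \left(4 \cdot 0 + \left(5 - -3\right)\right) = 5 \left(0 + \left(5 + 3\right)\right) = 5 \left(0 + 8\right) = 5 \cdot 8 = 40$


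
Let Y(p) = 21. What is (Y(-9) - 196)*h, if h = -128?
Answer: 22400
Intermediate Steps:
(Y(-9) - 196)*h = (21 - 196)*(-128) = -175*(-128) = 22400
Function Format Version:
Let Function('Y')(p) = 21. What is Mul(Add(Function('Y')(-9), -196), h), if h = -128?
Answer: 22400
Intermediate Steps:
Mul(Add(Function('Y')(-9), -196), h) = Mul(Add(21, -196), -128) = Mul(-175, -128) = 22400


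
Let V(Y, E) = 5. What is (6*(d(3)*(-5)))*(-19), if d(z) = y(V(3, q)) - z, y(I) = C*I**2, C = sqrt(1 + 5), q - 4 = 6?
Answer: -1710 + 14250*sqrt(6) ≈ 33195.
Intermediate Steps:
q = 10 (q = 4 + 6 = 10)
C = sqrt(6) ≈ 2.4495
y(I) = sqrt(6)*I**2
d(z) = -z + 25*sqrt(6) (d(z) = sqrt(6)*5**2 - z = sqrt(6)*25 - z = 25*sqrt(6) - z = -z + 25*sqrt(6))
(6*(d(3)*(-5)))*(-19) = (6*((-1*3 + 25*sqrt(6))*(-5)))*(-19) = (6*((-3 + 25*sqrt(6))*(-5)))*(-19) = (6*(15 - 125*sqrt(6)))*(-19) = (90 - 750*sqrt(6))*(-19) = -1710 + 14250*sqrt(6)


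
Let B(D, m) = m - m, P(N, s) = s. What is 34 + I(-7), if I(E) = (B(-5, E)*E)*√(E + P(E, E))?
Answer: 34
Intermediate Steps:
B(D, m) = 0
I(E) = 0 (I(E) = (0*E)*√(E + E) = 0*√(2*E) = 0*(√2*√E) = 0)
34 + I(-7) = 34 + 0 = 34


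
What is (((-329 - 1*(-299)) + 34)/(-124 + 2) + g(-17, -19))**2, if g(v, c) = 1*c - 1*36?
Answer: 11269449/3721 ≈ 3028.6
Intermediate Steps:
g(v, c) = -36 + c (g(v, c) = c - 36 = -36 + c)
(((-329 - 1*(-299)) + 34)/(-124 + 2) + g(-17, -19))**2 = (((-329 - 1*(-299)) + 34)/(-124 + 2) + (-36 - 19))**2 = (((-329 + 299) + 34)/(-122) - 55)**2 = ((-30 + 34)*(-1/122) - 55)**2 = (4*(-1/122) - 55)**2 = (-2/61 - 55)**2 = (-3357/61)**2 = 11269449/3721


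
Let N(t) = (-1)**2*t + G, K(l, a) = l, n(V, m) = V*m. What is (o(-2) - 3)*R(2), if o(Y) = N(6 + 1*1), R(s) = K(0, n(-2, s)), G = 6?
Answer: 0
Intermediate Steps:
R(s) = 0
N(t) = 6 + t (N(t) = (-1)**2*t + 6 = 1*t + 6 = t + 6 = 6 + t)
o(Y) = 13 (o(Y) = 6 + (6 + 1*1) = 6 + (6 + 1) = 6 + 7 = 13)
(o(-2) - 3)*R(2) = (13 - 3)*0 = 10*0 = 0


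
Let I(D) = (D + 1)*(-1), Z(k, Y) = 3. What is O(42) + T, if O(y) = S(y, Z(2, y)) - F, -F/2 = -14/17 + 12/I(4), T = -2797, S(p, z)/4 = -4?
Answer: -239653/85 ≈ -2819.4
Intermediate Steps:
I(D) = -1 - D (I(D) = (1 + D)*(-1) = -1 - D)
S(p, z) = -16 (S(p, z) = 4*(-4) = -16)
F = 548/85 (F = -2*(-14/17 + 12/(-1 - 1*4)) = -2*(-14*1/17 + 12/(-1 - 4)) = -2*(-14/17 + 12/(-5)) = -2*(-14/17 + 12*(-⅕)) = -2*(-14/17 - 12/5) = -2*(-274/85) = 548/85 ≈ 6.4471)
O(y) = -1908/85 (O(y) = -16 - 1*548/85 = -16 - 548/85 = -1908/85)
O(42) + T = -1908/85 - 2797 = -239653/85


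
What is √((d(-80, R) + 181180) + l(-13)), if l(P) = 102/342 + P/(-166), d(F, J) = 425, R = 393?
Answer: √16259028390726/9462 ≈ 426.15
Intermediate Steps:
l(P) = 17/57 - P/166 (l(P) = 102*(1/342) + P*(-1/166) = 17/57 - P/166)
√((d(-80, R) + 181180) + l(-13)) = √((425 + 181180) + (17/57 - 1/166*(-13))) = √(181605 + (17/57 + 13/166)) = √(181605 + 3563/9462) = √(1718350073/9462) = √16259028390726/9462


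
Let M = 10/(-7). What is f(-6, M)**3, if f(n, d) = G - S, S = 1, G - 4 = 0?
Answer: 27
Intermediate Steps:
G = 4 (G = 4 + 0 = 4)
M = -10/7 (M = 10*(-1/7) = -10/7 ≈ -1.4286)
f(n, d) = 3 (f(n, d) = 4 - 1*1 = 4 - 1 = 3)
f(-6, M)**3 = 3**3 = 27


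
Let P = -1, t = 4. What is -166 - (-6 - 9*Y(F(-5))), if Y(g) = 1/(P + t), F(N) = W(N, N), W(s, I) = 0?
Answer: -157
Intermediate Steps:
F(N) = 0
Y(g) = ⅓ (Y(g) = 1/(-1 + 4) = 1/3 = ⅓)
-166 - (-6 - 9*Y(F(-5))) = -166 - (-6 - 9*⅓) = -166 - (-6 - 3) = -166 - 1*(-9) = -166 + 9 = -157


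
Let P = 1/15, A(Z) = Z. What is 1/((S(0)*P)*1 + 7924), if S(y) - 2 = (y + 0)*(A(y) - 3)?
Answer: 15/118862 ≈ 0.00012620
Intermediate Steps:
P = 1/15 ≈ 0.066667
S(y) = 2 + y*(-3 + y) (S(y) = 2 + (y + 0)*(y - 3) = 2 + y*(-3 + y))
1/((S(0)*P)*1 + 7924) = 1/(((2 + 0² - 3*0)*(1/15))*1 + 7924) = 1/(((2 + 0 + 0)*(1/15))*1 + 7924) = 1/((2*(1/15))*1 + 7924) = 1/((2/15)*1 + 7924) = 1/(2/15 + 7924) = 1/(118862/15) = 15/118862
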